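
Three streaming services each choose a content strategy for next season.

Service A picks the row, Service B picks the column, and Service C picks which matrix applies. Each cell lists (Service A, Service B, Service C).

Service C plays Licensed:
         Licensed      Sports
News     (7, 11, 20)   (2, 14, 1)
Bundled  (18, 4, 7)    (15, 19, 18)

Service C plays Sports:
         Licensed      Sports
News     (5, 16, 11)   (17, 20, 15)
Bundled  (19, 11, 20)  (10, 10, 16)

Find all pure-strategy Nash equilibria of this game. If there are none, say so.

The pure Nash equilibria are (News, Sports, Sports), (Bundled, Licensed, Sports), (Bundled, Sports, Licensed).

Check each profile: it is a Nash equilibrium iff no player can strictly gain by switching unilaterally.
(News, Licensed, Licensed): Service A can switch to Bundled (7 → 18). Not NE.
(News, Licensed, Sports): Service A can switch to Bundled (5 → 19). Not NE.
(News, Sports, Licensed): Service A can switch to Bundled (2 → 15). Not NE.
(News, Sports, Sports): Service A gets 17, best alternative 10; Service B gets 20, best alternative 16; Service C gets 15, best alternative 1. No profitable deviation — NE.
(Bundled, Licensed, Licensed): Service B can switch to Sports (4 → 19). Not NE.
(Bundled, Licensed, Sports): Service A gets 19, best alternative 5; Service B gets 11, best alternative 10; Service C gets 20, best alternative 7. No profitable deviation — NE.
(Bundled, Sports, Licensed): Service A gets 15, best alternative 2; Service B gets 19, best alternative 4; Service C gets 18, best alternative 16. No profitable deviation — NE.
(Bundled, Sports, Sports): Service A can switch to News (10 → 17). Not NE.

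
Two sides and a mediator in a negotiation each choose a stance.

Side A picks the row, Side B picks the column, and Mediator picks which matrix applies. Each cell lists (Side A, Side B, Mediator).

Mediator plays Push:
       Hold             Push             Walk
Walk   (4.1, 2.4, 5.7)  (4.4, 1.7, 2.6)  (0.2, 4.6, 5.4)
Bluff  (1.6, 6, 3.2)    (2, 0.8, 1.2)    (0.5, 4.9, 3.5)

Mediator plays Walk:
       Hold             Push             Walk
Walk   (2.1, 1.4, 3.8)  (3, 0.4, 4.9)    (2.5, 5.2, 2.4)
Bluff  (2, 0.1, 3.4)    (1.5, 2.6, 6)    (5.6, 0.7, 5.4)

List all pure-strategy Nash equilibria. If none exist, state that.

There is no pure-strategy Nash equilibrium.

Check each profile: it is a Nash equilibrium iff no player can strictly gain by switching unilaterally.
(Walk, Hold, Push): Side B can switch to Walk (2.4 → 4.6). Not NE.
(Walk, Hold, Walk): Side B can switch to Walk (1.4 → 5.2). Not NE.
(Walk, Push, Push): Side B can switch to Hold (1.7 → 2.4). Not NE.
(Walk, Push, Walk): Side B can switch to Hold (0.4 → 1.4). Not NE.
(Walk, Walk, Push): Side A can switch to Bluff (0.2 → 0.5). Not NE.
(Walk, Walk, Walk): Side A can switch to Bluff (2.5 → 5.6). Not NE.
(Bluff, Hold, Push): Side A can switch to Walk (1.6 → 4.1). Not NE.
(Bluff, Hold, Walk): Side A can switch to Walk (2 → 2.1). Not NE.
(Bluff, Push, Push): Side A can switch to Walk (2 → 4.4). Not NE.
(Bluff, Push, Walk): Side A can switch to Walk (1.5 → 3). Not NE.
(Bluff, Walk, Push): Side B can switch to Hold (4.9 → 6). Not NE.
(Bluff, Walk, Walk): Side B can switch to Push (0.7 → 2.6). Not NE.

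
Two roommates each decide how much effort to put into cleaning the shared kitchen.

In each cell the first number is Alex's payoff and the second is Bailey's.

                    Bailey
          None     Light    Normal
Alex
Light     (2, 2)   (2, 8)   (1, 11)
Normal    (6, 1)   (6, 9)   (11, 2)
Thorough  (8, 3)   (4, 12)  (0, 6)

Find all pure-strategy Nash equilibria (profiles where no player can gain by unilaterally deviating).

The unique pure-strategy Nash equilibrium is (Normal, Light).

For each player, find the best response to each opponent profile; mutual best responses are the pure NE.
Alex against None: payoffs 2, 6, 8 → best response Thorough.
Alex against Light: payoffs 2, 6, 4 → best response Normal.
Alex against Normal: payoffs 1, 11, 0 → best response Normal.
Bailey against Light: payoffs 2, 8, 11 → best response Normal.
Bailey against Normal: payoffs 1, 9, 2 → best response Light.
Bailey against Thorough: payoffs 3, 12, 6 → best response Light.
Mutual best responses: (Normal, Light).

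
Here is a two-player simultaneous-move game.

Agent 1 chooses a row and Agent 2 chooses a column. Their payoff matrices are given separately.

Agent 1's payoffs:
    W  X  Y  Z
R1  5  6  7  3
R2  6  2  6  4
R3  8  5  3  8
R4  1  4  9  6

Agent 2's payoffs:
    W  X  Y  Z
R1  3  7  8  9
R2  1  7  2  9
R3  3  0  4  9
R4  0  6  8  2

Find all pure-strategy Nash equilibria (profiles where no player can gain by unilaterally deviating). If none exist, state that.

For each player, find the best response to each opponent profile; mutual best responses are the pure NE.
Agent 1 against W: payoffs 5, 6, 8, 1 → best response R3.
Agent 1 against X: payoffs 6, 2, 5, 4 → best response R1.
Agent 1 against Y: payoffs 7, 6, 3, 9 → best response R4.
Agent 1 against Z: payoffs 3, 4, 8, 6 → best response R3.
Agent 2 against R1: payoffs 3, 7, 8, 9 → best response Z.
Agent 2 against R2: payoffs 1, 7, 2, 9 → best response Z.
Agent 2 against R3: payoffs 3, 0, 4, 9 → best response Z.
Agent 2 against R4: payoffs 0, 6, 8, 2 → best response Y.
Mutual best responses: (R3, Z); (R4, Y).

The pure Nash equilibria are (R3, Z); (R4, Y).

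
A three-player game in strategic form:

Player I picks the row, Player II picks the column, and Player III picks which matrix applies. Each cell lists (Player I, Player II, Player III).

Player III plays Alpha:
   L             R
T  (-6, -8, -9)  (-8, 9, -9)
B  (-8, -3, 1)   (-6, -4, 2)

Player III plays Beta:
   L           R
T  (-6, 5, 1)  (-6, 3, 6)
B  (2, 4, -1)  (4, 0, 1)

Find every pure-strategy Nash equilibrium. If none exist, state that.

No pure-strategy Nash equilibrium.

(T, L, Alpha): Player II can switch to R (-8 → 9). Not NE.
(T, L, Beta): Player I can switch to B (-6 → 2). Not NE.
(T, R, Alpha): Player I can switch to B (-8 → -6). Not NE.
(T, R, Beta): Player I can switch to B (-6 → 4). Not NE.
(B, L, Alpha): Player I can switch to T (-8 → -6). Not NE.
(B, L, Beta): Player III can switch to Alpha (-1 → 1). Not NE.
(B, R, Alpha): Player II can switch to L (-4 → -3). Not NE.
(B, R, Beta): Player II can switch to L (0 → 4). Not NE.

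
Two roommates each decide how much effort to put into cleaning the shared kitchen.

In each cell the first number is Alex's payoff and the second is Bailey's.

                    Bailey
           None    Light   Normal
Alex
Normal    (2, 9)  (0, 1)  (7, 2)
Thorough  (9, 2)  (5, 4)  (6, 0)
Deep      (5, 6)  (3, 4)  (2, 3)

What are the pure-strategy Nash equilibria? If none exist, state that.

Pure NE: (Thorough, Light)

Check each profile: it is a Nash equilibrium iff no player can strictly gain by switching unilaterally.
(Normal, None): Alex can switch to Thorough (2 → 9). Not NE.
(Normal, Light): Alex can switch to Thorough (0 → 5). Not NE.
(Normal, Normal): Bailey can switch to None (2 → 9). Not NE.
(Thorough, None): Bailey can switch to Light (2 → 4). Not NE.
(Thorough, Light): Alex gets 5, best alternative 3; Bailey gets 4, best alternative 2. No profitable deviation — NE.
(Thorough, Normal): Alex can switch to Normal (6 → 7). Not NE.
(Deep, None): Alex can switch to Thorough (5 → 9). Not NE.
(Deep, Light): Alex can switch to Thorough (3 → 5). Not NE.
(Deep, Normal): Alex can switch to Normal (2 → 7). Not NE.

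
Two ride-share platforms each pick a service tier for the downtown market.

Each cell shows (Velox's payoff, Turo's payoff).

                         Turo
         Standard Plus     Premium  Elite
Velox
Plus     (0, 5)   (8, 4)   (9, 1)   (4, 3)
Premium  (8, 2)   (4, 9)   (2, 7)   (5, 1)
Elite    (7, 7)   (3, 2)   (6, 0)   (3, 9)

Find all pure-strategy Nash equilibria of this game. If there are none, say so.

No pure-strategy Nash equilibrium.

Velox against Standard: payoffs 0, 8, 7 → best response Premium.
Velox against Plus: payoffs 8, 4, 3 → best response Plus.
Velox against Premium: payoffs 9, 2, 6 → best response Plus.
Velox against Elite: payoffs 4, 5, 3 → best response Premium.
Turo against Plus: payoffs 5, 4, 1, 3 → best response Standard.
Turo against Premium: payoffs 2, 9, 7, 1 → best response Plus.
Turo against Elite: payoffs 7, 2, 0, 9 → best response Elite.
No profile is a mutual best response for all players.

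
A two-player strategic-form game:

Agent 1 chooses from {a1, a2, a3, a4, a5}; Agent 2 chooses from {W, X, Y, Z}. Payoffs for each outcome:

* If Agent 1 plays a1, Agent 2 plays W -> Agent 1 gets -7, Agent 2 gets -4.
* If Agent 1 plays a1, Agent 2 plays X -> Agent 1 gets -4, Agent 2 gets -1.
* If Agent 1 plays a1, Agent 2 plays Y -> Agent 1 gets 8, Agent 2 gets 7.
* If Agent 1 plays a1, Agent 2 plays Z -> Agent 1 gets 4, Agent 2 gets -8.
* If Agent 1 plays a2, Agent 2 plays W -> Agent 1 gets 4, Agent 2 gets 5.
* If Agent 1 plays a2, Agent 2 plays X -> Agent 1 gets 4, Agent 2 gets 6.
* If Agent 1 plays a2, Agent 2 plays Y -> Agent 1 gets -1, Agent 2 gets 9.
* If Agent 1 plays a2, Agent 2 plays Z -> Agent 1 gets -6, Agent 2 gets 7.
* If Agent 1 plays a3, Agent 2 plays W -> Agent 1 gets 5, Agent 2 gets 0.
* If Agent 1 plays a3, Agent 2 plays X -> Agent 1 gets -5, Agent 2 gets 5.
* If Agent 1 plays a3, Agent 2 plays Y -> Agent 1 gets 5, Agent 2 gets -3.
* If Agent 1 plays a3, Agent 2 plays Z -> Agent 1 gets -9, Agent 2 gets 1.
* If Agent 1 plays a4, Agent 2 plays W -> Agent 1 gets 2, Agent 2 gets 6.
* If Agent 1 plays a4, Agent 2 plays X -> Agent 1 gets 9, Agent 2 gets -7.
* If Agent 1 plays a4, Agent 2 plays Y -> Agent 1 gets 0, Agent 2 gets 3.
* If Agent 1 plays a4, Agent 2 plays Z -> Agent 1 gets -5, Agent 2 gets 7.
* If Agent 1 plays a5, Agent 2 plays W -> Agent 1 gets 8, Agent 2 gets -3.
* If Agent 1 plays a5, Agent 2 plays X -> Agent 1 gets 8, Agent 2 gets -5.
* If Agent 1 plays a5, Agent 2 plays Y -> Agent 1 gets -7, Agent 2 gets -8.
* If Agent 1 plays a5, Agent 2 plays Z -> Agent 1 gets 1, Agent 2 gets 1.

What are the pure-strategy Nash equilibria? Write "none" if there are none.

(a1, Y)

Agent 1 against W: payoffs -7, 4, 5, 2, 8 → best response a5.
Agent 1 against X: payoffs -4, 4, -5, 9, 8 → best response a4.
Agent 1 against Y: payoffs 8, -1, 5, 0, -7 → best response a1.
Agent 1 against Z: payoffs 4, -6, -9, -5, 1 → best response a1.
Agent 2 against a1: payoffs -4, -1, 7, -8 → best response Y.
Agent 2 against a2: payoffs 5, 6, 9, 7 → best response Y.
Agent 2 against a3: payoffs 0, 5, -3, 1 → best response X.
Agent 2 against a4: payoffs 6, -7, 3, 7 → best response Z.
Agent 2 against a5: payoffs -3, -5, -8, 1 → best response Z.
Mutual best responses: (a1, Y).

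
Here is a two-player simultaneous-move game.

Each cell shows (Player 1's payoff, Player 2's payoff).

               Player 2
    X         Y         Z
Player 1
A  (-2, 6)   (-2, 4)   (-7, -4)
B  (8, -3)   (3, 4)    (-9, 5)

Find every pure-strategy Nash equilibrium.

This game has no pure Nash equilibrium.

Player 1 against X: payoffs -2, 8 → best response B.
Player 1 against Y: payoffs -2, 3 → best response B.
Player 1 against Z: payoffs -7, -9 → best response A.
Player 2 against A: payoffs 6, 4, -4 → best response X.
Player 2 against B: payoffs -3, 4, 5 → best response Z.
No profile is a mutual best response for all players.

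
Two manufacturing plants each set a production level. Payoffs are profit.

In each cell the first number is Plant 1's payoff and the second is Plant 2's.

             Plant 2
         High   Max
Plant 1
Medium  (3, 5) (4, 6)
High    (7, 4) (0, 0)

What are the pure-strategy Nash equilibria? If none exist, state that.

(Medium, High): Plant 1 can switch to High (3 → 7). Not NE.
(Medium, Max): Plant 1 gets 4, best alternative 0; Plant 2 gets 6, best alternative 5. No profitable deviation — NE.
(High, High): Plant 1 gets 7, best alternative 3; Plant 2 gets 4, best alternative 0. No profitable deviation — NE.
(High, Max): Plant 1 can switch to Medium (0 → 4). Not NE.

(Medium, Max), (High, High)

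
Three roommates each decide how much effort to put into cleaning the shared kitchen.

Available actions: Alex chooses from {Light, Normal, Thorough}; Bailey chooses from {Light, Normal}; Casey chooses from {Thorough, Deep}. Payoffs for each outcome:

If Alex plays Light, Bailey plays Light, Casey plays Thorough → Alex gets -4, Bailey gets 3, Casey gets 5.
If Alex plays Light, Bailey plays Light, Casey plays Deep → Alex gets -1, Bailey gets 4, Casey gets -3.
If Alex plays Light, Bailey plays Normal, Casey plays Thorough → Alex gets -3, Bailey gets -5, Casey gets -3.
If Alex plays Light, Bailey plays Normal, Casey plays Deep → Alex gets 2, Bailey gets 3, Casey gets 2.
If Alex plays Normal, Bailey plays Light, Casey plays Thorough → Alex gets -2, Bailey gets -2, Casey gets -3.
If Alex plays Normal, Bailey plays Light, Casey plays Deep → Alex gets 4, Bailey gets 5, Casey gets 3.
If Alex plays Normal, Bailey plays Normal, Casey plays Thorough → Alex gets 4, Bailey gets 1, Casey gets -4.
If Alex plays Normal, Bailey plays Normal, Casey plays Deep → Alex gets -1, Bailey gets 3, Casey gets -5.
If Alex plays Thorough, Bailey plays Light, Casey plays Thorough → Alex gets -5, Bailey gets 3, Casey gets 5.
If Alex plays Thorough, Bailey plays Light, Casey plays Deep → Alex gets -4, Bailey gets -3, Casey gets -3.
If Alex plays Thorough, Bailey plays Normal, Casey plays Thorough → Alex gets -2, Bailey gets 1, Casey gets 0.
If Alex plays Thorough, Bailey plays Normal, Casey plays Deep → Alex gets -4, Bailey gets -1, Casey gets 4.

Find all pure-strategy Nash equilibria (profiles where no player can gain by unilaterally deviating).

The pure Nash equilibria are (Normal, Light, Deep) and (Normal, Normal, Thorough).

(Light, Light, Thorough): Alex can switch to Normal (-4 → -2). Not NE.
(Light, Light, Deep): Alex can switch to Normal (-1 → 4). Not NE.
(Light, Normal, Thorough): Alex can switch to Normal (-3 → 4). Not NE.
(Light, Normal, Deep): Bailey can switch to Light (3 → 4). Not NE.
(Normal, Light, Thorough): Bailey can switch to Normal (-2 → 1). Not NE.
(Normal, Light, Deep): Alex gets 4, best alternative -1; Bailey gets 5, best alternative 3; Casey gets 3, best alternative -3. No profitable deviation — NE.
(Normal, Normal, Thorough): Alex gets 4, best alternative -2; Bailey gets 1, best alternative -2; Casey gets -4, best alternative -5. No profitable deviation — NE.
(Normal, Normal, Deep): Alex can switch to Light (-1 → 2). Not NE.
(The remaining 4 profiles each have a profitable deviation by the same check.)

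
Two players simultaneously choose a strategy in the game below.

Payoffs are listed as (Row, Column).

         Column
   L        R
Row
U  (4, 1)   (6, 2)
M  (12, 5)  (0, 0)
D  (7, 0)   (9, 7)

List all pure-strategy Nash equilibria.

(M, L); (D, R)

Row against L: payoffs 4, 12, 7 → best response M.
Row against R: payoffs 6, 0, 9 → best response D.
Column against U: payoffs 1, 2 → best response R.
Column against M: payoffs 5, 0 → best response L.
Column against D: payoffs 0, 7 → best response R.
Mutual best responses: (M, L); (D, R).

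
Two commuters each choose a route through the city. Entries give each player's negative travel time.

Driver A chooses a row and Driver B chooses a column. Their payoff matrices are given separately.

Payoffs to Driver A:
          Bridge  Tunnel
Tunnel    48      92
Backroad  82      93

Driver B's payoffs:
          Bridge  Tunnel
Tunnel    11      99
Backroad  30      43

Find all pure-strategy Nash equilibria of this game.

For each player, find the best response to each opponent profile; mutual best responses are the pure NE.
Driver A against Bridge: payoffs 48, 82 → best response Backroad.
Driver A against Tunnel: payoffs 92, 93 → best response Backroad.
Driver B against Tunnel: payoffs 11, 99 → best response Tunnel.
Driver B against Backroad: payoffs 30, 43 → best response Tunnel.
Mutual best responses: (Backroad, Tunnel).

Pure NE: (Backroad, Tunnel)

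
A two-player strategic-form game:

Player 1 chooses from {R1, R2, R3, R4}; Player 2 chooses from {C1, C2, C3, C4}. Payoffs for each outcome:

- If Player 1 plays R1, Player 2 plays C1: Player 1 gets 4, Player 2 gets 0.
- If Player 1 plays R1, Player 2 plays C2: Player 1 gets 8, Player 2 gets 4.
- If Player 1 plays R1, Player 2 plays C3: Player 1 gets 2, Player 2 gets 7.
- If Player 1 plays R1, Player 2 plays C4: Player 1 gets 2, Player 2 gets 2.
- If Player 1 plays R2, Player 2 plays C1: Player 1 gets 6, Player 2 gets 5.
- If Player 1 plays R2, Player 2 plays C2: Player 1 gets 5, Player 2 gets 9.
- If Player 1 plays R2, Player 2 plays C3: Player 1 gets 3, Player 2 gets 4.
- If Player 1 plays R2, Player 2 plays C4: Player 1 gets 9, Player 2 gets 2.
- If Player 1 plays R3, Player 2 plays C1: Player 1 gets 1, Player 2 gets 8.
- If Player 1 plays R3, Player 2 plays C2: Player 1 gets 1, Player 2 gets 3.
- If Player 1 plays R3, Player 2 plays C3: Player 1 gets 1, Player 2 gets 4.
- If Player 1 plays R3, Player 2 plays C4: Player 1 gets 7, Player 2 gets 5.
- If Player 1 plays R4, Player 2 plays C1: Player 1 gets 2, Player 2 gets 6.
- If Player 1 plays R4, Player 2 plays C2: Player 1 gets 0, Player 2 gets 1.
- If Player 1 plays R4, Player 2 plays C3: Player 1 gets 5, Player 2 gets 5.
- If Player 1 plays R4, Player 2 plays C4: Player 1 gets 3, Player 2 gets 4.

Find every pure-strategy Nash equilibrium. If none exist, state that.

No pure-strategy Nash equilibrium.

Player 1 against C1: payoffs 4, 6, 1, 2 → best response R2.
Player 1 against C2: payoffs 8, 5, 1, 0 → best response R1.
Player 1 against C3: payoffs 2, 3, 1, 5 → best response R4.
Player 1 against C4: payoffs 2, 9, 7, 3 → best response R2.
Player 2 against R1: payoffs 0, 4, 7, 2 → best response C3.
Player 2 against R2: payoffs 5, 9, 4, 2 → best response C2.
Player 2 against R3: payoffs 8, 3, 4, 5 → best response C1.
Player 2 against R4: payoffs 6, 1, 5, 4 → best response C1.
No profile is a mutual best response for all players.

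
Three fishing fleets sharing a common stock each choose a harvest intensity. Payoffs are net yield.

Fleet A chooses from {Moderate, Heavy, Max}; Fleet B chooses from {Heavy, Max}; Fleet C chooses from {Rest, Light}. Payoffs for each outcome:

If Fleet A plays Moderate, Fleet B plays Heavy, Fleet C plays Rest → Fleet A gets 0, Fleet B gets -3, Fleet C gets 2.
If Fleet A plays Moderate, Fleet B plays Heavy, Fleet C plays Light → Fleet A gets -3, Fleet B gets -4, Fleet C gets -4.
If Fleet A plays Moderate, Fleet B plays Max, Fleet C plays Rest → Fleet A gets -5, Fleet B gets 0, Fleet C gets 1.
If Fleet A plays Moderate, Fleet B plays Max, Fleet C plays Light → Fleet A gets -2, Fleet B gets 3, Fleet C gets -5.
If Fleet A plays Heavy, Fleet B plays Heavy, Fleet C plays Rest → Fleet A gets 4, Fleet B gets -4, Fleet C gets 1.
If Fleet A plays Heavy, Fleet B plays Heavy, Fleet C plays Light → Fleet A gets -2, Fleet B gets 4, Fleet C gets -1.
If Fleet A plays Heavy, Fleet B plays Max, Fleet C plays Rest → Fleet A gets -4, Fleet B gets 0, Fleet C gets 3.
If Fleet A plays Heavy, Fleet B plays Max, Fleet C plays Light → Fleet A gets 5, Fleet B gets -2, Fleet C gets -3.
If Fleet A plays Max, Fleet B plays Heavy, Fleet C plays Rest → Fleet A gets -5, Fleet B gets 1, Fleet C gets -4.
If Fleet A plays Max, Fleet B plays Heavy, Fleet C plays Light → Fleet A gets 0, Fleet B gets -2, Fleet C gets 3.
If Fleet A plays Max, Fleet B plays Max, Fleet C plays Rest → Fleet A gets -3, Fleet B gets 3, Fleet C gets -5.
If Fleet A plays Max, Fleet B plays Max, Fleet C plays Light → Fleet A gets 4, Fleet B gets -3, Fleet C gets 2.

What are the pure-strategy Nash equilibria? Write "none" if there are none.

(Moderate, Heavy, Rest): Fleet A can switch to Heavy (0 → 4). Not NE.
(Moderate, Heavy, Light): Fleet A can switch to Heavy (-3 → -2). Not NE.
(Moderate, Max, Rest): Fleet A can switch to Heavy (-5 → -4). Not NE.
(Moderate, Max, Light): Fleet A can switch to Heavy (-2 → 5). Not NE.
(Heavy, Heavy, Rest): Fleet B can switch to Max (-4 → 0). Not NE.
(Heavy, Heavy, Light): Fleet A can switch to Max (-2 → 0). Not NE.
(Heavy, Max, Rest): Fleet A can switch to Max (-4 → -3). Not NE.
(Heavy, Max, Light): Fleet B can switch to Heavy (-2 → 4). Not NE.
(Max, Heavy, Rest): Fleet A can switch to Moderate (-5 → 0). Not NE.
(Max, Heavy, Light): Fleet A gets 0, best alternative -2; Fleet B gets -2, best alternative -3; Fleet C gets 3, best alternative -4. No profitable deviation — NE.
(Max, Max, Rest): Fleet C can switch to Light (-5 → 2). Not NE.
(The remaining 1 profile has a profitable deviation by the same check.)

The unique pure-strategy Nash equilibrium is (Max, Heavy, Light).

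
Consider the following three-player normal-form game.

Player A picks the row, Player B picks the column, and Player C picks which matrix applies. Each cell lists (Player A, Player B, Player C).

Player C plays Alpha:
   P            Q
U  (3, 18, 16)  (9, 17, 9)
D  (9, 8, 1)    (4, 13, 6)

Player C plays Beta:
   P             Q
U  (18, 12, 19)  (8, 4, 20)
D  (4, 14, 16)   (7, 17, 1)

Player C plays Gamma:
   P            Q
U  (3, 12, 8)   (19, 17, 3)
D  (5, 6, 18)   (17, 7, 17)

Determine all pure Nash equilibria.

(U, P, Beta)

Player A against (P, Alpha): payoffs 3, 9 → best response D.
Player A against (P, Beta): payoffs 18, 4 → best response U.
Player A against (P, Gamma): payoffs 3, 5 → best response D.
Player A against (Q, Alpha): payoffs 9, 4 → best response U.
Player A against (Q, Beta): payoffs 8, 7 → best response U.
Player A against (Q, Gamma): payoffs 19, 17 → best response U.
Player B against (U, Alpha): payoffs 18, 17 → best response P.
Player B against (U, Beta): payoffs 12, 4 → best response P.
Player B against (U, Gamma): payoffs 12, 17 → best response Q.
Player B against (D, Alpha): payoffs 8, 13 → best response Q.
Player B against (D, Beta): payoffs 14, 17 → best response Q.
Player B against (D, Gamma): payoffs 6, 7 → best response Q.
Player C against (U, P): payoffs 16, 19, 8 → best response Beta.
Player C against (U, Q): payoffs 9, 20, 3 → best response Beta.
Player C against (D, P): payoffs 1, 16, 18 → best response Gamma.
Player C against (D, Q): payoffs 6, 1, 17 → best response Gamma.
Mutual best responses: (U, P, Beta).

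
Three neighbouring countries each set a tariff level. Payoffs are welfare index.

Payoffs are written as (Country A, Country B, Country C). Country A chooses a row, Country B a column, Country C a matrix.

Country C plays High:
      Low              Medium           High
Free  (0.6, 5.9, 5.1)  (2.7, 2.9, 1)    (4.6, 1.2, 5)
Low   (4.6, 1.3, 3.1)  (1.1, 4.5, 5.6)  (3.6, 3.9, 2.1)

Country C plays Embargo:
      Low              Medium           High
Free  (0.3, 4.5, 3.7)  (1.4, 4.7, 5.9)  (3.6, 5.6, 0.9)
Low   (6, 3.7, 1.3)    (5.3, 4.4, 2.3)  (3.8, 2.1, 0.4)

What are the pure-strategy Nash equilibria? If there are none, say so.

(Free, Low, High): Country A can switch to Low (0.6 → 4.6). Not NE.
(Free, Low, Embargo): Country A can switch to Low (0.3 → 6). Not NE.
(Free, Medium, High): Country B can switch to Low (2.9 → 5.9). Not NE.
(Free, Medium, Embargo): Country A can switch to Low (1.4 → 5.3). Not NE.
(Free, High, High): Country B can switch to Low (1.2 → 5.9). Not NE.
(Free, High, Embargo): Country A can switch to Low (3.6 → 3.8). Not NE.
(Low, Low, High): Country B can switch to Medium (1.3 → 4.5). Not NE.
(Low, Low, Embargo): Country B can switch to Medium (3.7 → 4.4). Not NE.
(Low, Medium, High): Country A can switch to Free (1.1 → 2.7). Not NE.
(Low, Medium, Embargo): Country C can switch to High (2.3 → 5.6). Not NE.
(The remaining 2 profiles each have a profitable deviation by the same check.)

No pure-strategy Nash equilibrium.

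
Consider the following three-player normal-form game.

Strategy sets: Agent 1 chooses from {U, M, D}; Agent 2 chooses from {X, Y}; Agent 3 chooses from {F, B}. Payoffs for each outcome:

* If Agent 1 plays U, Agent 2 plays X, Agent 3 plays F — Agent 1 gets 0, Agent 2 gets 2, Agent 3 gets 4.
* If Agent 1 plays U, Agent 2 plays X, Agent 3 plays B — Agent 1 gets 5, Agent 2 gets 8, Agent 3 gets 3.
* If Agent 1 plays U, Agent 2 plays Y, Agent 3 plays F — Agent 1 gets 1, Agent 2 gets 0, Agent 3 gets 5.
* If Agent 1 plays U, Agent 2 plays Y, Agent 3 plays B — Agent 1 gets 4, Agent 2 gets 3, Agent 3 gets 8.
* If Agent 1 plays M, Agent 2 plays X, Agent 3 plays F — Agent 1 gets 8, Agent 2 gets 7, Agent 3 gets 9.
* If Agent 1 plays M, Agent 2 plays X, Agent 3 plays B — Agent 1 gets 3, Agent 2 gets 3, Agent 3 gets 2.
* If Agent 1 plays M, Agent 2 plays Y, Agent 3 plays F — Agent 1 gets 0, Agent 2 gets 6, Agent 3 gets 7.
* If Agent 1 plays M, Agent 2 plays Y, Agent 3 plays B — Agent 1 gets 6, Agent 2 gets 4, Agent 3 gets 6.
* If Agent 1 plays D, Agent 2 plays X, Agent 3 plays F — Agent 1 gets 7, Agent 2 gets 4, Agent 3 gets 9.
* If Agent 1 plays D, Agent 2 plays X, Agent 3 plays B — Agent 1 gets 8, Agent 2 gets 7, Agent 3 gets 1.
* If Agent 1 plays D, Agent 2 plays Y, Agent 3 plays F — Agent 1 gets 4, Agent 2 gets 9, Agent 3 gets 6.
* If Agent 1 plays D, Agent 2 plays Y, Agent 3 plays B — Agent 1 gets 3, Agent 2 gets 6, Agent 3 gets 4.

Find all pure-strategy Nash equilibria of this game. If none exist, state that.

Check each profile: it is a Nash equilibrium iff no player can strictly gain by switching unilaterally.
(U, X, F): Agent 1 can switch to M (0 → 8). Not NE.
(U, X, B): Agent 1 can switch to D (5 → 8). Not NE.
(U, Y, F): Agent 1 can switch to D (1 → 4). Not NE.
(U, Y, B): Agent 1 can switch to M (4 → 6). Not NE.
(M, X, F): Agent 1 gets 8, best alternative 7; Agent 2 gets 7, best alternative 6; Agent 3 gets 9, best alternative 2. No profitable deviation — NE.
(M, X, B): Agent 1 can switch to U (3 → 5). Not NE.
(M, Y, F): Agent 1 can switch to U (0 → 1). Not NE.
(M, Y, B): Agent 3 can switch to F (6 → 7). Not NE.
(D, X, F): Agent 1 can switch to M (7 → 8). Not NE.
(D, X, B): Agent 3 can switch to F (1 → 9). Not NE.
(D, Y, F): Agent 1 gets 4, best alternative 1; Agent 2 gets 9, best alternative 4; Agent 3 gets 6, best alternative 4. No profitable deviation — NE.
(D, Y, B): Agent 1 can switch to U (3 → 4). Not NE.

Pure-strategy Nash equilibria: (M, X, F) and (D, Y, F)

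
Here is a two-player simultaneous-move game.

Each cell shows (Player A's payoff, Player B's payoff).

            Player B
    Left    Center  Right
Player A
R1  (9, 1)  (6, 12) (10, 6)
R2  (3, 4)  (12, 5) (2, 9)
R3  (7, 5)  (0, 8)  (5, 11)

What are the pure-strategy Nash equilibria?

Player A against Left: payoffs 9, 3, 7 → best response R1.
Player A against Center: payoffs 6, 12, 0 → best response R2.
Player A against Right: payoffs 10, 2, 5 → best response R1.
Player B against R1: payoffs 1, 12, 6 → best response Center.
Player B against R2: payoffs 4, 5, 9 → best response Right.
Player B against R3: payoffs 5, 8, 11 → best response Right.
No profile is a mutual best response for all players.

none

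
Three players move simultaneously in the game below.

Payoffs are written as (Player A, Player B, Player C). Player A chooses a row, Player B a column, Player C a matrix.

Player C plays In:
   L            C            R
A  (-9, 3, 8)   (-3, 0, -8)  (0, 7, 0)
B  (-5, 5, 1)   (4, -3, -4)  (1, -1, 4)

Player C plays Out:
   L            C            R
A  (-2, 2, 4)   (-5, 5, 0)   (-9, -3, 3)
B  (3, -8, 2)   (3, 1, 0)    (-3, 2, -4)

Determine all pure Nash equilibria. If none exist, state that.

Player A against (L, In): payoffs -9, -5 → best response B.
Player A against (L, Out): payoffs -2, 3 → best response B.
Player A against (C, In): payoffs -3, 4 → best response B.
Player A against (C, Out): payoffs -5, 3 → best response B.
Player A against (R, In): payoffs 0, 1 → best response B.
Player A against (R, Out): payoffs -9, -3 → best response B.
Player B against (A, In): payoffs 3, 0, 7 → best response R.
Player B against (A, Out): payoffs 2, 5, -3 → best response C.
Player B against (B, In): payoffs 5, -3, -1 → best response L.
Player B against (B, Out): payoffs -8, 1, 2 → best response R.
Player C against (A, L): payoffs 8, 4 → best response In.
Player C against (A, C): payoffs -8, 0 → best response Out.
Player C against (A, R): payoffs 0, 3 → best response Out.
Player C against (B, L): payoffs 1, 2 → best response Out.
Player C against (B, C): payoffs -4, 0 → best response Out.
Player C against (B, R): payoffs 4, -4 → best response In.
No profile is a mutual best response for all players.

There is no pure-strategy Nash equilibrium.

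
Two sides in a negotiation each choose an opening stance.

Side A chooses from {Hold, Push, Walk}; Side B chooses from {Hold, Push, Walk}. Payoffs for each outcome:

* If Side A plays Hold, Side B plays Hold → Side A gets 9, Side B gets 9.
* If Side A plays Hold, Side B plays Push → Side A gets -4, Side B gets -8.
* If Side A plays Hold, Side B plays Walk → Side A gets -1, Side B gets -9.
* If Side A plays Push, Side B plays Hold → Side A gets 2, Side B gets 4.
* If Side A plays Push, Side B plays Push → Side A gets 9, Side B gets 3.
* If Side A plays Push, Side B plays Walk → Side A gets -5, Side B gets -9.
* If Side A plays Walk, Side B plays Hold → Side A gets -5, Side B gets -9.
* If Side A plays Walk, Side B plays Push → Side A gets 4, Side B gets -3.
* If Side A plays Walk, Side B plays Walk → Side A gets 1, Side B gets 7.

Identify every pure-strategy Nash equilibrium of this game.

The pure Nash equilibria are (Hold, Hold); (Walk, Walk).

For each strategy profile, look for a profitable unilateral deviation.
(Hold, Hold): Side A gets 9, best alternative 2; Side B gets 9, best alternative -8. No profitable deviation — NE.
(Hold, Push): Side A can switch to Push (-4 → 9). Not NE.
(Hold, Walk): Side A can switch to Walk (-1 → 1). Not NE.
(Push, Hold): Side A can switch to Hold (2 → 9). Not NE.
(Push, Push): Side B can switch to Hold (3 → 4). Not NE.
(Push, Walk): Side A can switch to Hold (-5 → -1). Not NE.
(Walk, Hold): Side A can switch to Hold (-5 → 9). Not NE.
(Walk, Push): Side A can switch to Push (4 → 9). Not NE.
(Walk, Walk): Side A gets 1, best alternative -1; Side B gets 7, best alternative -3. No profitable deviation — NE.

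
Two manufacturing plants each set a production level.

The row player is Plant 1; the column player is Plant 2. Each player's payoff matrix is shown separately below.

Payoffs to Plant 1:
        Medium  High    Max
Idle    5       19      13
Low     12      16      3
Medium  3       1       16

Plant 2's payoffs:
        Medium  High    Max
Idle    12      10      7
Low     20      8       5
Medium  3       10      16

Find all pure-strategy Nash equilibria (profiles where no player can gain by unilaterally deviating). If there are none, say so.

(Idle, Medium): Plant 1 can switch to Low (5 → 12). Not NE.
(Idle, High): Plant 2 can switch to Medium (10 → 12). Not NE.
(Idle, Max): Plant 1 can switch to Medium (13 → 16). Not NE.
(Low, Medium): Plant 1 gets 12, best alternative 5; Plant 2 gets 20, best alternative 8. No profitable deviation — NE.
(Low, High): Plant 1 can switch to Idle (16 → 19). Not NE.
(Low, Max): Plant 1 can switch to Idle (3 → 13). Not NE.
(Medium, Medium): Plant 1 can switch to Idle (3 → 5). Not NE.
(Medium, Max): Plant 1 gets 16, best alternative 13; Plant 2 gets 16, best alternative 10. No profitable deviation — NE.
(The remaining 1 profile has a profitable deviation by the same check.)

The pure Nash equilibria are (Low, Medium) and (Medium, Max).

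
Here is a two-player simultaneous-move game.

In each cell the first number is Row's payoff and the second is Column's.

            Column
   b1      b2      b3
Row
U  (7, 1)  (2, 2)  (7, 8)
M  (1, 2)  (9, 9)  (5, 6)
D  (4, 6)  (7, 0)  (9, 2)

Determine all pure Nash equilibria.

(M, b2)

(U, b1): Column can switch to b2 (1 → 2). Not NE.
(U, b2): Row can switch to M (2 → 9). Not NE.
(U, b3): Row can switch to D (7 → 9). Not NE.
(M, b1): Row can switch to U (1 → 7). Not NE.
(M, b2): Row gets 9, best alternative 7; Column gets 9, best alternative 6. No profitable deviation — NE.
(M, b3): Row can switch to U (5 → 7). Not NE.
(D, b1): Row can switch to U (4 → 7). Not NE.
(D, b2): Row can switch to M (7 → 9). Not NE.
(D, b3): Column can switch to b1 (2 → 6). Not NE.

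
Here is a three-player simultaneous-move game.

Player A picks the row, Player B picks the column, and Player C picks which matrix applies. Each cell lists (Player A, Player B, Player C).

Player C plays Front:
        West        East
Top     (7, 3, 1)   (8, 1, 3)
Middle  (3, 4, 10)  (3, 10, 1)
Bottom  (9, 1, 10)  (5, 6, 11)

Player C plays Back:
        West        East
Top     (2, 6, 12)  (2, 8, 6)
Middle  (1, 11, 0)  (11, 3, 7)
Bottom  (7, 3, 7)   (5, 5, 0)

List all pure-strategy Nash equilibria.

No pure-strategy Nash equilibrium.

Player A against (West, Front): payoffs 7, 3, 9 → best response Bottom.
Player A against (West, Back): payoffs 2, 1, 7 → best response Bottom.
Player A against (East, Front): payoffs 8, 3, 5 → best response Top.
Player A against (East, Back): payoffs 2, 11, 5 → best response Middle.
Player B against (Top, Front): payoffs 3, 1 → best response West.
Player B against (Top, Back): payoffs 6, 8 → best response East.
Player B against (Middle, Front): payoffs 4, 10 → best response East.
Player B against (Middle, Back): payoffs 11, 3 → best response West.
Player B against (Bottom, Front): payoffs 1, 6 → best response East.
Player B against (Bottom, Back): payoffs 3, 5 → best response East.
Player C against (Top, West): payoffs 1, 12 → best response Back.
Player C against (Top, East): payoffs 3, 6 → best response Back.
Player C against (Middle, West): payoffs 10, 0 → best response Front.
Player C against (Middle, East): payoffs 1, 7 → best response Back.
Player C against (Bottom, West): payoffs 10, 7 → best response Front.
Player C against (Bottom, East): payoffs 11, 0 → best response Front.
No profile is a mutual best response for all players.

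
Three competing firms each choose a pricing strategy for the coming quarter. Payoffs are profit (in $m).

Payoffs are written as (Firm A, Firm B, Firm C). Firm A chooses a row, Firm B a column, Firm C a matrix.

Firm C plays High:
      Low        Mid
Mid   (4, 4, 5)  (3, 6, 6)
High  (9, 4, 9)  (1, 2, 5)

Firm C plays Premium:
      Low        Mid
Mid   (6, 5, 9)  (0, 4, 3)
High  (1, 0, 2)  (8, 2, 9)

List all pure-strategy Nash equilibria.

For each player, find the best response to each opponent profile; mutual best responses are the pure NE.
Firm A against (Low, High): payoffs 4, 9 → best response High.
Firm A against (Low, Premium): payoffs 6, 1 → best response Mid.
Firm A against (Mid, High): payoffs 3, 1 → best response Mid.
Firm A against (Mid, Premium): payoffs 0, 8 → best response High.
Firm B against (Mid, High): payoffs 4, 6 → best response Mid.
Firm B against (Mid, Premium): payoffs 5, 4 → best response Low.
Firm B against (High, High): payoffs 4, 2 → best response Low.
Firm B against (High, Premium): payoffs 0, 2 → best response Mid.
Firm C against (Mid, Low): payoffs 5, 9 → best response Premium.
Firm C against (Mid, Mid): payoffs 6, 3 → best response High.
Firm C against (High, Low): payoffs 9, 2 → best response High.
Firm C against (High, Mid): payoffs 5, 9 → best response Premium.
Mutual best responses: (Mid, Low, Premium); (Mid, Mid, High); (High, Low, High); (High, Mid, Premium).

Pure-strategy Nash equilibria: (Mid, Low, Premium) and (Mid, Mid, High) and (High, Low, High) and (High, Mid, Premium)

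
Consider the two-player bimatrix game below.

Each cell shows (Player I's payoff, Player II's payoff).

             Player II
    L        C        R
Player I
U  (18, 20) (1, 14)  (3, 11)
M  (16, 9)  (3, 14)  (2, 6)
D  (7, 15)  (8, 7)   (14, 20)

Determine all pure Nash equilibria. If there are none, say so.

Pure-strategy Nash equilibria: (U, L) and (D, R)

(U, L): Player I gets 18, best alternative 16; Player II gets 20, best alternative 14. No profitable deviation — NE.
(U, C): Player I can switch to M (1 → 3). Not NE.
(U, R): Player I can switch to D (3 → 14). Not NE.
(M, L): Player I can switch to U (16 → 18). Not NE.
(M, C): Player I can switch to D (3 → 8). Not NE.
(M, R): Player I can switch to U (2 → 3). Not NE.
(D, L): Player I can switch to U (7 → 18). Not NE.
(D, C): Player II can switch to L (7 → 15). Not NE.
(D, R): Player I gets 14, best alternative 3; Player II gets 20, best alternative 15. No profitable deviation — NE.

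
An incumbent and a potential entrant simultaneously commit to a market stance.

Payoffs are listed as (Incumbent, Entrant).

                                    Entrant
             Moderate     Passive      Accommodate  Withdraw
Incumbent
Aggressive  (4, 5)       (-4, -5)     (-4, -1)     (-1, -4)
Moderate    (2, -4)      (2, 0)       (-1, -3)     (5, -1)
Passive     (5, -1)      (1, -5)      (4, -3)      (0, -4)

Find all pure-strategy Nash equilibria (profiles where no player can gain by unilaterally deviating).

(Aggressive, Moderate): Incumbent can switch to Passive (4 → 5). Not NE.
(Aggressive, Passive): Incumbent can switch to Moderate (-4 → 2). Not NE.
(Aggressive, Accommodate): Incumbent can switch to Moderate (-4 → -1). Not NE.
(Aggressive, Withdraw): Incumbent can switch to Moderate (-1 → 5). Not NE.
(Moderate, Moderate): Incumbent can switch to Aggressive (2 → 4). Not NE.
(Moderate, Passive): Incumbent gets 2, best alternative 1; Entrant gets 0, best alternative -1. No profitable deviation — NE.
(Moderate, Accommodate): Incumbent can switch to Passive (-1 → 4). Not NE.
(Passive, Moderate): Incumbent gets 5, best alternative 4; Entrant gets -1, best alternative -3. No profitable deviation — NE.
(The remaining 4 profiles each have a profitable deviation by the same check.)

(Moderate, Passive) and (Passive, Moderate)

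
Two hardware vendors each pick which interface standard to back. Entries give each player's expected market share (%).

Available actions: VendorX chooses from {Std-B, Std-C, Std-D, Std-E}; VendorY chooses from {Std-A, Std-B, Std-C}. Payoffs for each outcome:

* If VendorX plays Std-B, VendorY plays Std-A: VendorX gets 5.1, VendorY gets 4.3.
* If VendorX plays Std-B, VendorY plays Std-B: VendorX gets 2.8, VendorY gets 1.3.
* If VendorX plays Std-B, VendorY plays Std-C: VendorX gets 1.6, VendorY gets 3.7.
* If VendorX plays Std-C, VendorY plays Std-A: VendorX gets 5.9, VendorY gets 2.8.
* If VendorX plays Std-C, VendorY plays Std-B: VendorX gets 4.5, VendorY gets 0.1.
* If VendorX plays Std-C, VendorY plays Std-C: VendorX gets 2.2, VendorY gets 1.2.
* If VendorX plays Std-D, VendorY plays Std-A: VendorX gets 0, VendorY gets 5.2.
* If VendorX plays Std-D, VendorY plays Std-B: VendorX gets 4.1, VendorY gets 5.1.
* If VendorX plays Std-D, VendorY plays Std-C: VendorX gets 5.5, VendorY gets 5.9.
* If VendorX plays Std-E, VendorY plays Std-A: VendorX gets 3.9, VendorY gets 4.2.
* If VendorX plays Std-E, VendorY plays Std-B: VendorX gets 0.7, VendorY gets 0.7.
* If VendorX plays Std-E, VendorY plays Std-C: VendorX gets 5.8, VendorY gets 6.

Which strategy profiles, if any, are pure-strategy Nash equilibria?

(Std-C, Std-A) and (Std-E, Std-C)

Mark each player's best response to every combination of opponents' strategies; a profile where every player is best-responding is a pure Nash equilibrium.
VendorX against Std-A: payoffs 5.1, 5.9, 0, 3.9 → best response Std-C.
VendorX against Std-B: payoffs 2.8, 4.5, 4.1, 0.7 → best response Std-C.
VendorX against Std-C: payoffs 1.6, 2.2, 5.5, 5.8 → best response Std-E.
VendorY against Std-B: payoffs 4.3, 1.3, 3.7 → best response Std-A.
VendorY against Std-C: payoffs 2.8, 0.1, 1.2 → best response Std-A.
VendorY against Std-D: payoffs 5.2, 5.1, 5.9 → best response Std-C.
VendorY against Std-E: payoffs 4.2, 0.7, 6 → best response Std-C.
Mutual best responses: (Std-C, Std-A); (Std-E, Std-C).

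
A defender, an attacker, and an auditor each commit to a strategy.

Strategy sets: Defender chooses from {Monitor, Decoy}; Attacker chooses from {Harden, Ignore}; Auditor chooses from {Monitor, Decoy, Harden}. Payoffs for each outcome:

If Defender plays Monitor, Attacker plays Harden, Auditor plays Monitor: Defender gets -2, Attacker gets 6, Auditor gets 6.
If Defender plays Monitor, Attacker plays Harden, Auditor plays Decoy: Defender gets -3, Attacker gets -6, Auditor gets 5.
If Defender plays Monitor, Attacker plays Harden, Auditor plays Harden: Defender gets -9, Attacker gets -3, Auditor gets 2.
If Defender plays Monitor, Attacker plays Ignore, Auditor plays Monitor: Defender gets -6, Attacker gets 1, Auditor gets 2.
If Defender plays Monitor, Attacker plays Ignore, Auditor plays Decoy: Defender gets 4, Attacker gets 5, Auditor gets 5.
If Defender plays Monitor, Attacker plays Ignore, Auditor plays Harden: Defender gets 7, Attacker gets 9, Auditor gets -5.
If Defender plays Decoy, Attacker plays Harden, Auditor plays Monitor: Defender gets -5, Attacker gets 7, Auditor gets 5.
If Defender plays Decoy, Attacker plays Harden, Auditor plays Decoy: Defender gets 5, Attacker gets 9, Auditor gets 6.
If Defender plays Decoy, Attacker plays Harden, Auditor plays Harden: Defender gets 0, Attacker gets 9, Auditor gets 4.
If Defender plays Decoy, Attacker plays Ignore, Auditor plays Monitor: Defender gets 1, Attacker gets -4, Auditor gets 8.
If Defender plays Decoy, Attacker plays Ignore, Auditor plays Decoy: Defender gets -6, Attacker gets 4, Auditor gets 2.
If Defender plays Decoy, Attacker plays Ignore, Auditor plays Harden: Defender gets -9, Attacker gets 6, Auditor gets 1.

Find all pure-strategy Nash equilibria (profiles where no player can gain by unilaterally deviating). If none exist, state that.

(Monitor, Harden, Monitor) and (Monitor, Ignore, Decoy) and (Decoy, Harden, Decoy)

(Monitor, Harden, Monitor): Defender gets -2, best alternative -5; Attacker gets 6, best alternative 1; Auditor gets 6, best alternative 5. No profitable deviation — NE.
(Monitor, Harden, Decoy): Defender can switch to Decoy (-3 → 5). Not NE.
(Monitor, Harden, Harden): Defender can switch to Decoy (-9 → 0). Not NE.
(Monitor, Ignore, Monitor): Defender can switch to Decoy (-6 → 1). Not NE.
(Monitor, Ignore, Decoy): Defender gets 4, best alternative -6; Attacker gets 5, best alternative -6; Auditor gets 5, best alternative 2. No profitable deviation — NE.
(Monitor, Ignore, Harden): Auditor can switch to Monitor (-5 → 2). Not NE.
(Decoy, Harden, Monitor): Defender can switch to Monitor (-5 → -2). Not NE.
(Decoy, Harden, Decoy): Defender gets 5, best alternative -3; Attacker gets 9, best alternative 4; Auditor gets 6, best alternative 5. No profitable deviation — NE.
(Decoy, Harden, Harden): Auditor can switch to Monitor (4 → 5). Not NE.
(Decoy, Ignore, Monitor): Attacker can switch to Harden (-4 → 7). Not NE.
(Decoy, Ignore, Decoy): Defender can switch to Monitor (-6 → 4). Not NE.
(Decoy, Ignore, Harden): Defender can switch to Monitor (-9 → 7). Not NE.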